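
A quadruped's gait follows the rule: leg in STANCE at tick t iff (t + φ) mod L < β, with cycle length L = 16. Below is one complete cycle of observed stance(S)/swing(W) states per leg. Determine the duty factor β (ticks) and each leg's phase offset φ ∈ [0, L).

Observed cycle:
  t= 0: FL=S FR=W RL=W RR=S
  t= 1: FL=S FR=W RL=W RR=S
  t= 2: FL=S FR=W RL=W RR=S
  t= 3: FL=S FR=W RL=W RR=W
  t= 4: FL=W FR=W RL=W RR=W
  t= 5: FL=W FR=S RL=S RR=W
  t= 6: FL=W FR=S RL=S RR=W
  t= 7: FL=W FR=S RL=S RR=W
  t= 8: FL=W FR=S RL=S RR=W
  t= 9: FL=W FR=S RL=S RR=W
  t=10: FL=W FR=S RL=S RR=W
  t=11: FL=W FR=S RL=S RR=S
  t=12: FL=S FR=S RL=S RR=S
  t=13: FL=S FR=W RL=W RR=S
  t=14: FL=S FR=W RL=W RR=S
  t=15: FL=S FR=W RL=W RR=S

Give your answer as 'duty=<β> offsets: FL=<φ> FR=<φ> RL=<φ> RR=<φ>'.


duty=8 offsets: FL=4 FR=11 RL=11 RR=5

duty β = stance ticks per leg = 8
FL: stance ticks = 8; W→S at t=12 → φ=4
FR: stance ticks = 8; W→S at t=5 → φ=11
RL: stance ticks = 8; W→S at t=5 → φ=11
RR: stance ticks = 8; W→S at t=11 → φ=5


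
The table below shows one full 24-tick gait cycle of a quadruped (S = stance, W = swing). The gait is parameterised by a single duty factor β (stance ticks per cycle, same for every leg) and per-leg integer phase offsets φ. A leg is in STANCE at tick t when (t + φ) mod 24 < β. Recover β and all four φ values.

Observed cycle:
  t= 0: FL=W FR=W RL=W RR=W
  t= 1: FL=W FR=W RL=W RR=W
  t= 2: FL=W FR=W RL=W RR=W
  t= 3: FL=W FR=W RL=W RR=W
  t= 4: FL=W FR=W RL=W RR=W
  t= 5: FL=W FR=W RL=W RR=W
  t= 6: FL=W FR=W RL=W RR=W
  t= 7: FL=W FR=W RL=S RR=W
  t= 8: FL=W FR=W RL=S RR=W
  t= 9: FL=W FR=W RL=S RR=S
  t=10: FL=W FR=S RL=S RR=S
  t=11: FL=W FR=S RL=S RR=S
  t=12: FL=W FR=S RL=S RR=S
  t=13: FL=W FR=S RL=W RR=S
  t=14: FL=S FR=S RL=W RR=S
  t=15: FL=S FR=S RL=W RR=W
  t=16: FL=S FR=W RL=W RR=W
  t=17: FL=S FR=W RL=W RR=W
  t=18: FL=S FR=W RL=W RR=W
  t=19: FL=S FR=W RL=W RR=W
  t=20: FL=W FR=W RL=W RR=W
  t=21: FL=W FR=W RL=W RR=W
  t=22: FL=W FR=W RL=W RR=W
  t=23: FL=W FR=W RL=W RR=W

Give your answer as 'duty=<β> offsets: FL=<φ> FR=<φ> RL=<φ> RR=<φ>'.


duty=6 offsets: FL=10 FR=14 RL=17 RR=15

duty β = stance ticks per leg = 6
FL: stance ticks = 6; W→S at t=14 → φ=10
FR: stance ticks = 6; W→S at t=10 → φ=14
RL: stance ticks = 6; W→S at t=7 → φ=17
RR: stance ticks = 6; W→S at t=9 → φ=15


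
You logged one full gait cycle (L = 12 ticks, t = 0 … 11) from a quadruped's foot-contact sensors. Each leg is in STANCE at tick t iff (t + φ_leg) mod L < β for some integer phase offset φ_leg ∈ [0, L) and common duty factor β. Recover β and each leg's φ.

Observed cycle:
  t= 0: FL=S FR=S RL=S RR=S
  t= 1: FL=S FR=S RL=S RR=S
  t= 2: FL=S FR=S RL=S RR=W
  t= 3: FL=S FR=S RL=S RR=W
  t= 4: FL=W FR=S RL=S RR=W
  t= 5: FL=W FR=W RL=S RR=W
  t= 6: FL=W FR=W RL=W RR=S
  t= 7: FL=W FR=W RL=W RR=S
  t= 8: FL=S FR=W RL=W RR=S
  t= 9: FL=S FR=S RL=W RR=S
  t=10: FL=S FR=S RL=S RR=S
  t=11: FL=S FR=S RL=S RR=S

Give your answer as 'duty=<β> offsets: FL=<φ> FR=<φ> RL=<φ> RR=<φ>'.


duty β = stance ticks per leg = 8
FL: stance ticks = 8; W→S at t=8 → φ=4
FR: stance ticks = 8; W→S at t=9 → φ=3
RL: stance ticks = 8; W→S at t=10 → φ=2
RR: stance ticks = 8; W→S at t=6 → φ=6

duty=8 offsets: FL=4 FR=3 RL=2 RR=6


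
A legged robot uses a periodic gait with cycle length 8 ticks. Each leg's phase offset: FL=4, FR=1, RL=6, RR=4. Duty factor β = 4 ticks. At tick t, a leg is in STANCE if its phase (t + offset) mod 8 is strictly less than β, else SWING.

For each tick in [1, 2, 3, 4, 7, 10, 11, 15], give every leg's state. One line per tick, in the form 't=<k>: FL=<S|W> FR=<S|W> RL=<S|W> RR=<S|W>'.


t=1: phase=(5,2,7,5) vs β=4 → FL=W FR=S RL=W RR=W
t=2: phase=(6,3,0,6) vs β=4 → FL=W FR=S RL=S RR=W
t=3: phase=(7,4,1,7) vs β=4 → FL=W FR=W RL=S RR=W
t=4: phase=(0,5,2,0) vs β=4 → FL=S FR=W RL=S RR=S
t=7: phase=(3,0,5,3) vs β=4 → FL=S FR=S RL=W RR=S
t=10: phase=(6,3,0,6) vs β=4 → FL=W FR=S RL=S RR=W
t=11: phase=(7,4,1,7) vs β=4 → FL=W FR=W RL=S RR=W
t=15: phase=(3,0,5,3) vs β=4 → FL=S FR=S RL=W RR=S

t=1: FL=W FR=S RL=W RR=W
t=2: FL=W FR=S RL=S RR=W
t=3: FL=W FR=W RL=S RR=W
t=4: FL=S FR=W RL=S RR=S
t=7: FL=S FR=S RL=W RR=S
t=10: FL=W FR=S RL=S RR=W
t=11: FL=W FR=W RL=S RR=W
t=15: FL=S FR=S RL=W RR=S


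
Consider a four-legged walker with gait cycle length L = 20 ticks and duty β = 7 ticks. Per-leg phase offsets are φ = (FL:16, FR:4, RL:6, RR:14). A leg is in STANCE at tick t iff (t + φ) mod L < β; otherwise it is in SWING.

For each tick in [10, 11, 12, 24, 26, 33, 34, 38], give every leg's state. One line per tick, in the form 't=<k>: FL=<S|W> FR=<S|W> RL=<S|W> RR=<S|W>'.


t=10: FL=S FR=W RL=W RR=S
t=11: FL=W FR=W RL=W RR=S
t=12: FL=W FR=W RL=W RR=S
t=24: FL=S FR=W RL=W RR=W
t=26: FL=S FR=W RL=W RR=S
t=33: FL=W FR=W RL=W RR=W
t=34: FL=W FR=W RL=S RR=W
t=38: FL=W FR=S RL=S RR=W

t=10: phase=(6,14,16,4) vs β=7 → FL=S FR=W RL=W RR=S
t=11: phase=(7,15,17,5) vs β=7 → FL=W FR=W RL=W RR=S
t=12: phase=(8,16,18,6) vs β=7 → FL=W FR=W RL=W RR=S
t=24: phase=(0,8,10,18) vs β=7 → FL=S FR=W RL=W RR=W
t=26: phase=(2,10,12,0) vs β=7 → FL=S FR=W RL=W RR=S
t=33: phase=(9,17,19,7) vs β=7 → FL=W FR=W RL=W RR=W
t=34: phase=(10,18,0,8) vs β=7 → FL=W FR=W RL=S RR=W
t=38: phase=(14,2,4,12) vs β=7 → FL=W FR=S RL=S RR=W


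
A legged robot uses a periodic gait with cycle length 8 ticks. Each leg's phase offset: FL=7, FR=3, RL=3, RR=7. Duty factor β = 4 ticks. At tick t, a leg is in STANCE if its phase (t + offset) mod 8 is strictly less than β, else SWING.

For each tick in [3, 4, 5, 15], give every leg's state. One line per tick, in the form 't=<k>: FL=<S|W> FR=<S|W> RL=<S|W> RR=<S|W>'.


t=3: FL=S FR=W RL=W RR=S
t=4: FL=S FR=W RL=W RR=S
t=5: FL=W FR=S RL=S RR=W
t=15: FL=W FR=S RL=S RR=W

t=3: phase=(2,6,6,2) vs β=4 → FL=S FR=W RL=W RR=S
t=4: phase=(3,7,7,3) vs β=4 → FL=S FR=W RL=W RR=S
t=5: phase=(4,0,0,4) vs β=4 → FL=W FR=S RL=S RR=W
t=15: phase=(6,2,2,6) vs β=4 → FL=W FR=S RL=S RR=W


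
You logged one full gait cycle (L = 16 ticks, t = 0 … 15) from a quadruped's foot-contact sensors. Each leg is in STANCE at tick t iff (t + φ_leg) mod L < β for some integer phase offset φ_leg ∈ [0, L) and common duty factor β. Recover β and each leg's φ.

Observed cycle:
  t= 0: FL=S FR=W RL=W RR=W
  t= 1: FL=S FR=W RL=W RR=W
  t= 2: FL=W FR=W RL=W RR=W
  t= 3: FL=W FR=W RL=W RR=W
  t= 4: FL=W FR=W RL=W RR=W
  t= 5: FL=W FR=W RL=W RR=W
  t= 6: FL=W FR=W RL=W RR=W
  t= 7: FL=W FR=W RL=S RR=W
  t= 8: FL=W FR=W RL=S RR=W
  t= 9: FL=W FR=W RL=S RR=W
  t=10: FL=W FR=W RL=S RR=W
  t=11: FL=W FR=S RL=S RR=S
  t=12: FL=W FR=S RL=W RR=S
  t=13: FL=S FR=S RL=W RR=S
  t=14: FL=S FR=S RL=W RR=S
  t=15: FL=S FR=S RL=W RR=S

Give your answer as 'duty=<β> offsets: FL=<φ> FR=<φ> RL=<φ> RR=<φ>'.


duty=5 offsets: FL=3 FR=5 RL=9 RR=5

duty β = stance ticks per leg = 5
FL: stance ticks = 5; W→S at t=13 → φ=3
FR: stance ticks = 5; W→S at t=11 → φ=5
RL: stance ticks = 5; W→S at t=7 → φ=9
RR: stance ticks = 5; W→S at t=11 → φ=5


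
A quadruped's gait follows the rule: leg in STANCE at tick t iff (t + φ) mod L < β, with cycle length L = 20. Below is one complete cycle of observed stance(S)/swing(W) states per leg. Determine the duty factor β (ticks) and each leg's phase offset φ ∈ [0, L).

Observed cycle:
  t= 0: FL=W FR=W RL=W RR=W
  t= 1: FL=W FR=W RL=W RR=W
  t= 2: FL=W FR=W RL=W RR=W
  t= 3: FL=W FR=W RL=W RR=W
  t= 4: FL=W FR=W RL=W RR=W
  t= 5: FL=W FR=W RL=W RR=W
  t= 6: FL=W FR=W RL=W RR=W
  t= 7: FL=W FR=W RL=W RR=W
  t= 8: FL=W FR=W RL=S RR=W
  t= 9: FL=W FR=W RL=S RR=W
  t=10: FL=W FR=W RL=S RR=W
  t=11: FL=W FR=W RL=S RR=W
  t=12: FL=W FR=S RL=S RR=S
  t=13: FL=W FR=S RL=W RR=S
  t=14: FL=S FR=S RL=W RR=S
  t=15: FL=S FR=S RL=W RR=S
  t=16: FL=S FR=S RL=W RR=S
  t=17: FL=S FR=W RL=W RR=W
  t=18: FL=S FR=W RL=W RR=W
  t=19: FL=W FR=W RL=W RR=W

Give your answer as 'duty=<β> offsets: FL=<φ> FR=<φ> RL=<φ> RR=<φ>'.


duty=5 offsets: FL=6 FR=8 RL=12 RR=8

duty β = stance ticks per leg = 5
FL: stance ticks = 5; W→S at t=14 → φ=6
FR: stance ticks = 5; W→S at t=12 → φ=8
RL: stance ticks = 5; W→S at t=8 → φ=12
RR: stance ticks = 5; W→S at t=12 → φ=8


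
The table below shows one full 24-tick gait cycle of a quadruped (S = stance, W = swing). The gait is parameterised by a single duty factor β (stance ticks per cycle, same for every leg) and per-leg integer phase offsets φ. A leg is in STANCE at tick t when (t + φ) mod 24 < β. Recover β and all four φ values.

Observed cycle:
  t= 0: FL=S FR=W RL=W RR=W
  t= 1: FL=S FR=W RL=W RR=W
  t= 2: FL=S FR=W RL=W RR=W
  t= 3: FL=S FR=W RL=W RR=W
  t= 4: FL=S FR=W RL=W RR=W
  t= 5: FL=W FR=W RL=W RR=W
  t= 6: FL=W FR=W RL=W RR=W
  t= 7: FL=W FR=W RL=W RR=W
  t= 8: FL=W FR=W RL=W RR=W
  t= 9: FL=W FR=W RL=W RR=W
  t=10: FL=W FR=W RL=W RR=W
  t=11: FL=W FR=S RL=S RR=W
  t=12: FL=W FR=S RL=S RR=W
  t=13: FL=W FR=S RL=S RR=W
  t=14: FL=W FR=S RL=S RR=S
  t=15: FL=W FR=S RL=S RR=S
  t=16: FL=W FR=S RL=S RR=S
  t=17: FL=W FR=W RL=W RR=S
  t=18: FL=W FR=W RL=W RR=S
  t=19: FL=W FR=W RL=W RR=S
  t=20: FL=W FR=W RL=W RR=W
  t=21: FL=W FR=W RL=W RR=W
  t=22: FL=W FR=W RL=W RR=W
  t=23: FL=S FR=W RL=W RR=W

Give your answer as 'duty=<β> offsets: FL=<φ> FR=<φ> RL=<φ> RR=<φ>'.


duty=6 offsets: FL=1 FR=13 RL=13 RR=10

duty β = stance ticks per leg = 6
FL: stance ticks = 6; W→S at t=23 → φ=1
FR: stance ticks = 6; W→S at t=11 → φ=13
RL: stance ticks = 6; W→S at t=11 → φ=13
RR: stance ticks = 6; W→S at t=14 → φ=10


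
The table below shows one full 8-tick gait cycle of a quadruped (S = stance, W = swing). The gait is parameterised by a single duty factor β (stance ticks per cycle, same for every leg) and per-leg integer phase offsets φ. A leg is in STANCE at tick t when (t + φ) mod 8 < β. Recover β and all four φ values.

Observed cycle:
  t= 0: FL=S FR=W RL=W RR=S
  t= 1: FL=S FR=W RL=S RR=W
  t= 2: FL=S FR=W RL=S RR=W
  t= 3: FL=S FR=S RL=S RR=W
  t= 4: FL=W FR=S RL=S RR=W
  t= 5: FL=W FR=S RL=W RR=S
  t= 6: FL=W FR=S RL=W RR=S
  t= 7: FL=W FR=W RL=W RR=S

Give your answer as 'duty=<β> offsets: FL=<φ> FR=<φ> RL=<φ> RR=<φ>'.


duty β = stance ticks per leg = 4
FL: stance ticks = 4; W→S at t=0 → φ=0
FR: stance ticks = 4; W→S at t=3 → φ=5
RL: stance ticks = 4; W→S at t=1 → φ=7
RR: stance ticks = 4; W→S at t=5 → φ=3

duty=4 offsets: FL=0 FR=5 RL=7 RR=3


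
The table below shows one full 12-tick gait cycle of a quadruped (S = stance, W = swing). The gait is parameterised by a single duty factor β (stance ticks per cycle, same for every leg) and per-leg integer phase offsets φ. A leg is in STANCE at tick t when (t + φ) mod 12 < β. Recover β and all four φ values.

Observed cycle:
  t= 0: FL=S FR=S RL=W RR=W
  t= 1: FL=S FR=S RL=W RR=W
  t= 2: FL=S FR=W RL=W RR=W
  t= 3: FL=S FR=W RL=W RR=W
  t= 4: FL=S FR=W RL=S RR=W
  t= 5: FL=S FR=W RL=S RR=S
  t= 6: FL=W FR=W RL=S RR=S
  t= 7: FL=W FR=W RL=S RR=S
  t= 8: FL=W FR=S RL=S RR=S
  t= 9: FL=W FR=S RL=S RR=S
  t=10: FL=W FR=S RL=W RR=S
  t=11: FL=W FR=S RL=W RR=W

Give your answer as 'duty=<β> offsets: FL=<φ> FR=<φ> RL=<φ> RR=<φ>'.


duty β = stance ticks per leg = 6
FL: stance ticks = 6; W→S at t=0 → φ=0
FR: stance ticks = 6; W→S at t=8 → φ=4
RL: stance ticks = 6; W→S at t=4 → φ=8
RR: stance ticks = 6; W→S at t=5 → φ=7

duty=6 offsets: FL=0 FR=4 RL=8 RR=7


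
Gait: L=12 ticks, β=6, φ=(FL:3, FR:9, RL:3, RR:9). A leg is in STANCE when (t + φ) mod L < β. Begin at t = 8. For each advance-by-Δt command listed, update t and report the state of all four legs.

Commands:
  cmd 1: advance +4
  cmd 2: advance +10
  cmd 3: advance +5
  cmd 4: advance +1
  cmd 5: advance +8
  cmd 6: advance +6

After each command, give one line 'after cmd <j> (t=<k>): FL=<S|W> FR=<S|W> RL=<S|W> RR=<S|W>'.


start t=8: FL=W FR=S RL=W RR=S
cmd 1: advance +4 → t=12, phase=(3,9,3,9) → FL=S FR=W RL=S RR=W
cmd 2: advance +10 → t=22, phase=(1,7,1,7) → FL=S FR=W RL=S RR=W
cmd 3: advance +5 → t=27, phase=(6,0,6,0) → FL=W FR=S RL=W RR=S
cmd 4: advance +1 → t=28, phase=(7,1,7,1) → FL=W FR=S RL=W RR=S
cmd 5: advance +8 → t=36, phase=(3,9,3,9) → FL=S FR=W RL=S RR=W
cmd 6: advance +6 → t=42, phase=(9,3,9,3) → FL=W FR=S RL=W RR=S

after cmd 1 (t=12): FL=S FR=W RL=S RR=W
after cmd 2 (t=22): FL=S FR=W RL=S RR=W
after cmd 3 (t=27): FL=W FR=S RL=W RR=S
after cmd 4 (t=28): FL=W FR=S RL=W RR=S
after cmd 5 (t=36): FL=S FR=W RL=S RR=W
after cmd 6 (t=42): FL=W FR=S RL=W RR=S


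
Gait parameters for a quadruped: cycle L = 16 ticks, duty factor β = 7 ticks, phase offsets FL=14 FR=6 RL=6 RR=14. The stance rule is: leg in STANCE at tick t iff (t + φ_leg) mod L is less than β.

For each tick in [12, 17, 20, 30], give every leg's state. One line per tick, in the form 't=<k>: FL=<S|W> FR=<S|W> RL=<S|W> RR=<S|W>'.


t=12: phase=(10,2,2,10) vs β=7 → FL=W FR=S RL=S RR=W
t=17: phase=(15,7,7,15) vs β=7 → FL=W FR=W RL=W RR=W
t=20: phase=(2,10,10,2) vs β=7 → FL=S FR=W RL=W RR=S
t=30: phase=(12,4,4,12) vs β=7 → FL=W FR=S RL=S RR=W

t=12: FL=W FR=S RL=S RR=W
t=17: FL=W FR=W RL=W RR=W
t=20: FL=S FR=W RL=W RR=S
t=30: FL=W FR=S RL=S RR=W


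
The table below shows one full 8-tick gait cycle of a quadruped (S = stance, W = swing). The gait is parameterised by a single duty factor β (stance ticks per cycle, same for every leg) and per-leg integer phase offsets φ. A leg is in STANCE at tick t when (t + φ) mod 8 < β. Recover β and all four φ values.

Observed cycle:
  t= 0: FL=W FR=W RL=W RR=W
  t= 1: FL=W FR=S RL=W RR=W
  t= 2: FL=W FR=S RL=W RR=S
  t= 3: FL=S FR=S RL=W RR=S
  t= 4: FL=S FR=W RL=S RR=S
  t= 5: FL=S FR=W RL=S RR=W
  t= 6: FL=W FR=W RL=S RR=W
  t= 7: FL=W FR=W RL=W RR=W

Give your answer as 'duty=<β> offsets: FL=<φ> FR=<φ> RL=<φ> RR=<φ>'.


duty=3 offsets: FL=5 FR=7 RL=4 RR=6

duty β = stance ticks per leg = 3
FL: stance ticks = 3; W→S at t=3 → φ=5
FR: stance ticks = 3; W→S at t=1 → φ=7
RL: stance ticks = 3; W→S at t=4 → φ=4
RR: stance ticks = 3; W→S at t=2 → φ=6


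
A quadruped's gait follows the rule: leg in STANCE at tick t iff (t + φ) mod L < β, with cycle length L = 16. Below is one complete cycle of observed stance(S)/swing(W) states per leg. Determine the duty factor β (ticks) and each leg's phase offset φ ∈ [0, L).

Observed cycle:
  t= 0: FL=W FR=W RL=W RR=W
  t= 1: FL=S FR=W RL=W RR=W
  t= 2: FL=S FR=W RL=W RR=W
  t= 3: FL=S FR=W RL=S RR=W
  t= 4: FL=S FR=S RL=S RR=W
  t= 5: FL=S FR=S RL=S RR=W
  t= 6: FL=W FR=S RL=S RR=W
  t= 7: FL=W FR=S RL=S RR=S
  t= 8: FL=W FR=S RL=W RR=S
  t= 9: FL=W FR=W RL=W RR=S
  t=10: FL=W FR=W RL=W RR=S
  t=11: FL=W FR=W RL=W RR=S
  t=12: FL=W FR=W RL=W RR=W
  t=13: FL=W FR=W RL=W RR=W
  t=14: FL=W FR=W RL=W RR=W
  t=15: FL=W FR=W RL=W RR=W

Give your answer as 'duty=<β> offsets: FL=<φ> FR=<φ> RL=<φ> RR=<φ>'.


duty β = stance ticks per leg = 5
FL: stance ticks = 5; W→S at t=1 → φ=15
FR: stance ticks = 5; W→S at t=4 → φ=12
RL: stance ticks = 5; W→S at t=3 → φ=13
RR: stance ticks = 5; W→S at t=7 → φ=9

duty=5 offsets: FL=15 FR=12 RL=13 RR=9


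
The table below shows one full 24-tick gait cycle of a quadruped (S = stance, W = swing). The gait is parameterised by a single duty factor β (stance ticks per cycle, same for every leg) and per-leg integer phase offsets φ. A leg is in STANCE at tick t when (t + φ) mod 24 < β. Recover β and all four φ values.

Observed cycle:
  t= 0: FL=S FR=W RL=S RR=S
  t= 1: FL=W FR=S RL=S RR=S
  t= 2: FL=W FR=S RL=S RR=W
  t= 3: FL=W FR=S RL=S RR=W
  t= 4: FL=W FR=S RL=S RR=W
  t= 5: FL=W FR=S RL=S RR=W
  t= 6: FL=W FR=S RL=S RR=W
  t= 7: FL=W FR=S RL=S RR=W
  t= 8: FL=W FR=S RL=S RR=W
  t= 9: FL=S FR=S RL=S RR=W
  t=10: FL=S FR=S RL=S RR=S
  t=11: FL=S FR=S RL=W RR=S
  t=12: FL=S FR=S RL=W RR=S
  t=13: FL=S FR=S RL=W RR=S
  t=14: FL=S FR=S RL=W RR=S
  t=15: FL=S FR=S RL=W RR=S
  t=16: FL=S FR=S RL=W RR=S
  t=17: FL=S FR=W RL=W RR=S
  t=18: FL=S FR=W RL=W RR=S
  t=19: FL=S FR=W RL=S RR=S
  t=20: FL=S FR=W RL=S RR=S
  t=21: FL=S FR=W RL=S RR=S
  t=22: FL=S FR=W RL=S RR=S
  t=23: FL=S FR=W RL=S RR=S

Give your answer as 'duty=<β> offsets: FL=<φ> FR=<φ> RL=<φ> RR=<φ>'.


duty β = stance ticks per leg = 16
FL: stance ticks = 16; W→S at t=9 → φ=15
FR: stance ticks = 16; W→S at t=1 → φ=23
RL: stance ticks = 16; W→S at t=19 → φ=5
RR: stance ticks = 16; W→S at t=10 → φ=14

duty=16 offsets: FL=15 FR=23 RL=5 RR=14


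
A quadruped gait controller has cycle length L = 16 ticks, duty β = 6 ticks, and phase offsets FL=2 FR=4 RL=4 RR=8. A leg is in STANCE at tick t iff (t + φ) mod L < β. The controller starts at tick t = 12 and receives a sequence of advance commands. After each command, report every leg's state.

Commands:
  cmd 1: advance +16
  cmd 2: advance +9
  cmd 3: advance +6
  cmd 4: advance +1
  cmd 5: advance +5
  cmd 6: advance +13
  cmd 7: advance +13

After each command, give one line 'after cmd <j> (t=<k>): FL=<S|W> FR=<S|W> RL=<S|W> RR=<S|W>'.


start t=12: FL=W FR=S RL=S RR=S
cmd 1: advance +16 → t=28, phase=(14,0,0,4) → FL=W FR=S RL=S RR=S
cmd 2: advance +9 → t=37, phase=(7,9,9,13) → FL=W FR=W RL=W RR=W
cmd 3: advance +6 → t=43, phase=(13,15,15,3) → FL=W FR=W RL=W RR=S
cmd 4: advance +1 → t=44, phase=(14,0,0,4) → FL=W FR=S RL=S RR=S
cmd 5: advance +5 → t=49, phase=(3,5,5,9) → FL=S FR=S RL=S RR=W
cmd 6: advance +13 → t=62, phase=(0,2,2,6) → FL=S FR=S RL=S RR=W
cmd 7: advance +13 → t=75, phase=(13,15,15,3) → FL=W FR=W RL=W RR=S

after cmd 1 (t=28): FL=W FR=S RL=S RR=S
after cmd 2 (t=37): FL=W FR=W RL=W RR=W
after cmd 3 (t=43): FL=W FR=W RL=W RR=S
after cmd 4 (t=44): FL=W FR=S RL=S RR=S
after cmd 5 (t=49): FL=S FR=S RL=S RR=W
after cmd 6 (t=62): FL=S FR=S RL=S RR=W
after cmd 7 (t=75): FL=W FR=W RL=W RR=S


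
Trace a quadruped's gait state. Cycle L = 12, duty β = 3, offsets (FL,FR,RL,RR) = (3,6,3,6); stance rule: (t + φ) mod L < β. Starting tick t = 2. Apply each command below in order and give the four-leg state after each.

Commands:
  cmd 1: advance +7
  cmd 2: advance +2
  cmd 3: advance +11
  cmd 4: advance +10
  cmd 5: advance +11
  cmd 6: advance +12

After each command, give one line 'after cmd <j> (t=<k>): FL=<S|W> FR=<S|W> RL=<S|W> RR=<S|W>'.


start t=2: FL=W FR=W RL=W RR=W
cmd 1: advance +7 → t=9, phase=(0,3,0,3) → FL=S FR=W RL=S RR=W
cmd 2: advance +2 → t=11, phase=(2,5,2,5) → FL=S FR=W RL=S RR=W
cmd 3: advance +11 → t=22, phase=(1,4,1,4) → FL=S FR=W RL=S RR=W
cmd 4: advance +10 → t=32, phase=(11,2,11,2) → FL=W FR=S RL=W RR=S
cmd 5: advance +11 → t=43, phase=(10,1,10,1) → FL=W FR=S RL=W RR=S
cmd 6: advance +12 → t=55, phase=(10,1,10,1) → FL=W FR=S RL=W RR=S

after cmd 1 (t=9): FL=S FR=W RL=S RR=W
after cmd 2 (t=11): FL=S FR=W RL=S RR=W
after cmd 3 (t=22): FL=S FR=W RL=S RR=W
after cmd 4 (t=32): FL=W FR=S RL=W RR=S
after cmd 5 (t=43): FL=W FR=S RL=W RR=S
after cmd 6 (t=55): FL=W FR=S RL=W RR=S


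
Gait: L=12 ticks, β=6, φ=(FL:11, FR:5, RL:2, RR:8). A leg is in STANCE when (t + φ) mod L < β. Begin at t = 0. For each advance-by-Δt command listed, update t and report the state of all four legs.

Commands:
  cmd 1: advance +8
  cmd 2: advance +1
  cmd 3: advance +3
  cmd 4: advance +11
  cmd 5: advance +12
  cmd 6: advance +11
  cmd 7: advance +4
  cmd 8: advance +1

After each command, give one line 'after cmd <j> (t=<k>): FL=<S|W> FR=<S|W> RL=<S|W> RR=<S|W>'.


start t=0: FL=W FR=S RL=S RR=W
cmd 1: advance +8 → t=8, phase=(7,1,10,4) → FL=W FR=S RL=W RR=S
cmd 2: advance +1 → t=9, phase=(8,2,11,5) → FL=W FR=S RL=W RR=S
cmd 3: advance +3 → t=12, phase=(11,5,2,8) → FL=W FR=S RL=S RR=W
cmd 4: advance +11 → t=23, phase=(10,4,1,7) → FL=W FR=S RL=S RR=W
cmd 5: advance +12 → t=35, phase=(10,4,1,7) → FL=W FR=S RL=S RR=W
cmd 6: advance +11 → t=46, phase=(9,3,0,6) → FL=W FR=S RL=S RR=W
cmd 7: advance +4 → t=50, phase=(1,7,4,10) → FL=S FR=W RL=S RR=W
cmd 8: advance +1 → t=51, phase=(2,8,5,11) → FL=S FR=W RL=S RR=W

after cmd 1 (t=8): FL=W FR=S RL=W RR=S
after cmd 2 (t=9): FL=W FR=S RL=W RR=S
after cmd 3 (t=12): FL=W FR=S RL=S RR=W
after cmd 4 (t=23): FL=W FR=S RL=S RR=W
after cmd 5 (t=35): FL=W FR=S RL=S RR=W
after cmd 6 (t=46): FL=W FR=S RL=S RR=W
after cmd 7 (t=50): FL=S FR=W RL=S RR=W
after cmd 8 (t=51): FL=S FR=W RL=S RR=W


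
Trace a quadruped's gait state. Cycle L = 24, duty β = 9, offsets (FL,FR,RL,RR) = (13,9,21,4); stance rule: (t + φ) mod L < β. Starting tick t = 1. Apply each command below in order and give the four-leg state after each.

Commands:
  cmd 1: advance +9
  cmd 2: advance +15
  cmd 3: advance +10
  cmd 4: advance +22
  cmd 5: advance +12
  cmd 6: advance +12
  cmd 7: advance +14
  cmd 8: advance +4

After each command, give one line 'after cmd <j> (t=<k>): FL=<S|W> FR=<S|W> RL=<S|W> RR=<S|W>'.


after cmd 1 (t=10): FL=W FR=W RL=S RR=W
after cmd 2 (t=25): FL=W FR=W RL=W RR=S
after cmd 3 (t=35): FL=S FR=W RL=S RR=W
after cmd 4 (t=57): FL=W FR=W RL=S RR=W
after cmd 5 (t=69): FL=W FR=S RL=W RR=S
after cmd 6 (t=81): FL=W FR=W RL=S RR=W
after cmd 7 (t=95): FL=W FR=S RL=W RR=S
after cmd 8 (t=99): FL=W FR=W RL=S RR=S

start t=1: FL=W FR=W RL=W RR=S
cmd 1: advance +9 → t=10, phase=(23,19,7,14) → FL=W FR=W RL=S RR=W
cmd 2: advance +15 → t=25, phase=(14,10,22,5) → FL=W FR=W RL=W RR=S
cmd 3: advance +10 → t=35, phase=(0,20,8,15) → FL=S FR=W RL=S RR=W
cmd 4: advance +22 → t=57, phase=(22,18,6,13) → FL=W FR=W RL=S RR=W
cmd 5: advance +12 → t=69, phase=(10,6,18,1) → FL=W FR=S RL=W RR=S
cmd 6: advance +12 → t=81, phase=(22,18,6,13) → FL=W FR=W RL=S RR=W
cmd 7: advance +14 → t=95, phase=(12,8,20,3) → FL=W FR=S RL=W RR=S
cmd 8: advance +4 → t=99, phase=(16,12,0,7) → FL=W FR=W RL=S RR=S


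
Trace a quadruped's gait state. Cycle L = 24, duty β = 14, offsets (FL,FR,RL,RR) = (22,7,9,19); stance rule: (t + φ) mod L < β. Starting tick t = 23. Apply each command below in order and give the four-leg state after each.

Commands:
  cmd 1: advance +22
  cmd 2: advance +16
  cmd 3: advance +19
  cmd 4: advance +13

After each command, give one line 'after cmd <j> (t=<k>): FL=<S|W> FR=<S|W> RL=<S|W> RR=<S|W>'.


start t=23: FL=W FR=S RL=S RR=W
cmd 1: advance +22 → t=45, phase=(19,4,6,16) → FL=W FR=S RL=S RR=W
cmd 2: advance +16 → t=61, phase=(11,20,22,8) → FL=S FR=W RL=W RR=S
cmd 3: advance +19 → t=80, phase=(6,15,17,3) → FL=S FR=W RL=W RR=S
cmd 4: advance +13 → t=93, phase=(19,4,6,16) → FL=W FR=S RL=S RR=W

after cmd 1 (t=45): FL=W FR=S RL=S RR=W
after cmd 2 (t=61): FL=S FR=W RL=W RR=S
after cmd 3 (t=80): FL=S FR=W RL=W RR=S
after cmd 4 (t=93): FL=W FR=S RL=S RR=W


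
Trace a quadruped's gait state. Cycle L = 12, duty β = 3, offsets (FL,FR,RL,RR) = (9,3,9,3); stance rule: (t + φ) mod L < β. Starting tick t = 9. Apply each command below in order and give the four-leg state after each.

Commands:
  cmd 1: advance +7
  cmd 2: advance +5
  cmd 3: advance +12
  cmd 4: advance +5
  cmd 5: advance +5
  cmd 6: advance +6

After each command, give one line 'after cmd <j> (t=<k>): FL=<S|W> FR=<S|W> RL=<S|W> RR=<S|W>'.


start t=9: FL=W FR=S RL=W RR=S
cmd 1: advance +7 → t=16, phase=(1,7,1,7) → FL=S FR=W RL=S RR=W
cmd 2: advance +5 → t=21, phase=(6,0,6,0) → FL=W FR=S RL=W RR=S
cmd 3: advance +12 → t=33, phase=(6,0,6,0) → FL=W FR=S RL=W RR=S
cmd 4: advance +5 → t=38, phase=(11,5,11,5) → FL=W FR=W RL=W RR=W
cmd 5: advance +5 → t=43, phase=(4,10,4,10) → FL=W FR=W RL=W RR=W
cmd 6: advance +6 → t=49, phase=(10,4,10,4) → FL=W FR=W RL=W RR=W

after cmd 1 (t=16): FL=S FR=W RL=S RR=W
after cmd 2 (t=21): FL=W FR=S RL=W RR=S
after cmd 3 (t=33): FL=W FR=S RL=W RR=S
after cmd 4 (t=38): FL=W FR=W RL=W RR=W
after cmd 5 (t=43): FL=W FR=W RL=W RR=W
after cmd 6 (t=49): FL=W FR=W RL=W RR=W


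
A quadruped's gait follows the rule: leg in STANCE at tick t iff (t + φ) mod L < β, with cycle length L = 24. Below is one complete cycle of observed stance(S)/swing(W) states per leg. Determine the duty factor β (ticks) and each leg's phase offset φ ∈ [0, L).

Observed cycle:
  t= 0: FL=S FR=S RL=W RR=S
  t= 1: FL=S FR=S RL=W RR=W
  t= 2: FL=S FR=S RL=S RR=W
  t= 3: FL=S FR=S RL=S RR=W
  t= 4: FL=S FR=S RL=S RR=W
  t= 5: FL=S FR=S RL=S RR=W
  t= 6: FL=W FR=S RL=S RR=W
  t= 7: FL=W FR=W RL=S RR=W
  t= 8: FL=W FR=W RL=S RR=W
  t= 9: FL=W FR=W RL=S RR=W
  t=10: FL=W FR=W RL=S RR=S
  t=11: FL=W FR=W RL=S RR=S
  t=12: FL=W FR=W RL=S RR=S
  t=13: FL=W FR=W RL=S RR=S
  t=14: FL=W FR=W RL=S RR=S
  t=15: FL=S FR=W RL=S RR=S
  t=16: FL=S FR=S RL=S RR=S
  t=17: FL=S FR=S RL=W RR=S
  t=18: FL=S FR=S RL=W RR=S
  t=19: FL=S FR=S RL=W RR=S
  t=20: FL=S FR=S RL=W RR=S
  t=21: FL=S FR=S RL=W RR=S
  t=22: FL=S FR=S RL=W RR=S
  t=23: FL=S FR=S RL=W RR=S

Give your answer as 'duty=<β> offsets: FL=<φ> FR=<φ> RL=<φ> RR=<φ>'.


duty β = stance ticks per leg = 15
FL: stance ticks = 15; W→S at t=15 → φ=9
FR: stance ticks = 15; W→S at t=16 → φ=8
RL: stance ticks = 15; W→S at t=2 → φ=22
RR: stance ticks = 15; W→S at t=10 → φ=14

duty=15 offsets: FL=9 FR=8 RL=22 RR=14


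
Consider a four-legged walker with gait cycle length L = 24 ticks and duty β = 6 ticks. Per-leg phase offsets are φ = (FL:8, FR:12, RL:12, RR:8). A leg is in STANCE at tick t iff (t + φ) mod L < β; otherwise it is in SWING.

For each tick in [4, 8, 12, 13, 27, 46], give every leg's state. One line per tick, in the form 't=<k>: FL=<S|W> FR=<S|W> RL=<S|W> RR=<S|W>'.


t=4: FL=W FR=W RL=W RR=W
t=8: FL=W FR=W RL=W RR=W
t=12: FL=W FR=S RL=S RR=W
t=13: FL=W FR=S RL=S RR=W
t=27: FL=W FR=W RL=W RR=W
t=46: FL=W FR=W RL=W RR=W

t=4: phase=(12,16,16,12) vs β=6 → FL=W FR=W RL=W RR=W
t=8: phase=(16,20,20,16) vs β=6 → FL=W FR=W RL=W RR=W
t=12: phase=(20,0,0,20) vs β=6 → FL=W FR=S RL=S RR=W
t=13: phase=(21,1,1,21) vs β=6 → FL=W FR=S RL=S RR=W
t=27: phase=(11,15,15,11) vs β=6 → FL=W FR=W RL=W RR=W
t=46: phase=(6,10,10,6) vs β=6 → FL=W FR=W RL=W RR=W


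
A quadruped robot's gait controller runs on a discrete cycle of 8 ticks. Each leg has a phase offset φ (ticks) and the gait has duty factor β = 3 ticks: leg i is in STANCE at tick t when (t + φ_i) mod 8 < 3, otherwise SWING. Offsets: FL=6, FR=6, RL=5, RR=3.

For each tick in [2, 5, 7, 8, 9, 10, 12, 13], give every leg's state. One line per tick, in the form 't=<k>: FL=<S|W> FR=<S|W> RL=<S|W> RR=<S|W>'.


t=2: FL=S FR=S RL=W RR=W
t=5: FL=W FR=W RL=S RR=S
t=7: FL=W FR=W RL=W RR=S
t=8: FL=W FR=W RL=W RR=W
t=9: FL=W FR=W RL=W RR=W
t=10: FL=S FR=S RL=W RR=W
t=12: FL=S FR=S RL=S RR=W
t=13: FL=W FR=W RL=S RR=S

t=2: phase=(0,0,7,5) vs β=3 → FL=S FR=S RL=W RR=W
t=5: phase=(3,3,2,0) vs β=3 → FL=W FR=W RL=S RR=S
t=7: phase=(5,5,4,2) vs β=3 → FL=W FR=W RL=W RR=S
t=8: phase=(6,6,5,3) vs β=3 → FL=W FR=W RL=W RR=W
t=9: phase=(7,7,6,4) vs β=3 → FL=W FR=W RL=W RR=W
t=10: phase=(0,0,7,5) vs β=3 → FL=S FR=S RL=W RR=W
t=12: phase=(2,2,1,7) vs β=3 → FL=S FR=S RL=S RR=W
t=13: phase=(3,3,2,0) vs β=3 → FL=W FR=W RL=S RR=S


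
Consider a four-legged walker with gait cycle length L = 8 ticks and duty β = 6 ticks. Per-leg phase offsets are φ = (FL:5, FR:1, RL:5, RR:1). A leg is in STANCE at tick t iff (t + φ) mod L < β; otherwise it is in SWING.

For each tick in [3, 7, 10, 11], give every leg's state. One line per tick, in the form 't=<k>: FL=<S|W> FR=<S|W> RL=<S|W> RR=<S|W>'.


t=3: phase=(0,4,0,4) vs β=6 → FL=S FR=S RL=S RR=S
t=7: phase=(4,0,4,0) vs β=6 → FL=S FR=S RL=S RR=S
t=10: phase=(7,3,7,3) vs β=6 → FL=W FR=S RL=W RR=S
t=11: phase=(0,4,0,4) vs β=6 → FL=S FR=S RL=S RR=S

t=3: FL=S FR=S RL=S RR=S
t=7: FL=S FR=S RL=S RR=S
t=10: FL=W FR=S RL=W RR=S
t=11: FL=S FR=S RL=S RR=S


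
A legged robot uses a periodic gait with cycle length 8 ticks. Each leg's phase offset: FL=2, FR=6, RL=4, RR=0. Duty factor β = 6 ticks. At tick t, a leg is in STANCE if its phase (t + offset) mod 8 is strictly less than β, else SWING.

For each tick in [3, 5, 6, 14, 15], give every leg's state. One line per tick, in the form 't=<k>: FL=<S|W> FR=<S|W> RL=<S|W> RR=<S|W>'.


t=3: FL=S FR=S RL=W RR=S
t=5: FL=W FR=S RL=S RR=S
t=6: FL=S FR=S RL=S RR=W
t=14: FL=S FR=S RL=S RR=W
t=15: FL=S FR=S RL=S RR=W

t=3: phase=(5,1,7,3) vs β=6 → FL=S FR=S RL=W RR=S
t=5: phase=(7,3,1,5) vs β=6 → FL=W FR=S RL=S RR=S
t=6: phase=(0,4,2,6) vs β=6 → FL=S FR=S RL=S RR=W
t=14: phase=(0,4,2,6) vs β=6 → FL=S FR=S RL=S RR=W
t=15: phase=(1,5,3,7) vs β=6 → FL=S FR=S RL=S RR=W


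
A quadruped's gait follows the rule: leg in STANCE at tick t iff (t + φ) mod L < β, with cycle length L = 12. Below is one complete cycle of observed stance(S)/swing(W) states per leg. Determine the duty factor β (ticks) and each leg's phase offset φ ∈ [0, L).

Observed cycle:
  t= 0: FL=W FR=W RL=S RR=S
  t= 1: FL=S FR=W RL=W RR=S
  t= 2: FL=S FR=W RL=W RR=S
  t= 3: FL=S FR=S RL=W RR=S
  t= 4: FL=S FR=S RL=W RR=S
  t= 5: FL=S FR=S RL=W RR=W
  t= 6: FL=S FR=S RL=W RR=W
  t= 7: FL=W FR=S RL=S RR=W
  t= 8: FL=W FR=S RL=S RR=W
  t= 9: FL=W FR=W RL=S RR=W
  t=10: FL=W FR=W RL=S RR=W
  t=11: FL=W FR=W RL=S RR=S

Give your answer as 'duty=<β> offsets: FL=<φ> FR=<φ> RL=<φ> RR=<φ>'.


duty β = stance ticks per leg = 6
FL: stance ticks = 6; W→S at t=1 → φ=11
FR: stance ticks = 6; W→S at t=3 → φ=9
RL: stance ticks = 6; W→S at t=7 → φ=5
RR: stance ticks = 6; W→S at t=11 → φ=1

duty=6 offsets: FL=11 FR=9 RL=5 RR=1


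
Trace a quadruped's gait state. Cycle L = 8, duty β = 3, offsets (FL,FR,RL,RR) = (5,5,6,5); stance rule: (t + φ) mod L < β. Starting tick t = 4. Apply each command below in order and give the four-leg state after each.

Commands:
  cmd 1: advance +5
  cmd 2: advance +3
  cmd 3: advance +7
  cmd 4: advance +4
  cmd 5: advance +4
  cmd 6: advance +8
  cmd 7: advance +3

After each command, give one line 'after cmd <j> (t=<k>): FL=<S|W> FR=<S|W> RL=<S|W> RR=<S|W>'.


after cmd 1 (t=9): FL=W FR=W RL=W RR=W
after cmd 2 (t=12): FL=S FR=S RL=S RR=S
after cmd 3 (t=19): FL=S FR=S RL=S RR=S
after cmd 4 (t=23): FL=W FR=W RL=W RR=W
after cmd 5 (t=27): FL=S FR=S RL=S RR=S
after cmd 6 (t=35): FL=S FR=S RL=S RR=S
after cmd 7 (t=38): FL=W FR=W RL=W RR=W

start t=4: FL=S FR=S RL=S RR=S
cmd 1: advance +5 → t=9, phase=(6,6,7,6) → FL=W FR=W RL=W RR=W
cmd 2: advance +3 → t=12, phase=(1,1,2,1) → FL=S FR=S RL=S RR=S
cmd 3: advance +7 → t=19, phase=(0,0,1,0) → FL=S FR=S RL=S RR=S
cmd 4: advance +4 → t=23, phase=(4,4,5,4) → FL=W FR=W RL=W RR=W
cmd 5: advance +4 → t=27, phase=(0,0,1,0) → FL=S FR=S RL=S RR=S
cmd 6: advance +8 → t=35, phase=(0,0,1,0) → FL=S FR=S RL=S RR=S
cmd 7: advance +3 → t=38, phase=(3,3,4,3) → FL=W FR=W RL=W RR=W


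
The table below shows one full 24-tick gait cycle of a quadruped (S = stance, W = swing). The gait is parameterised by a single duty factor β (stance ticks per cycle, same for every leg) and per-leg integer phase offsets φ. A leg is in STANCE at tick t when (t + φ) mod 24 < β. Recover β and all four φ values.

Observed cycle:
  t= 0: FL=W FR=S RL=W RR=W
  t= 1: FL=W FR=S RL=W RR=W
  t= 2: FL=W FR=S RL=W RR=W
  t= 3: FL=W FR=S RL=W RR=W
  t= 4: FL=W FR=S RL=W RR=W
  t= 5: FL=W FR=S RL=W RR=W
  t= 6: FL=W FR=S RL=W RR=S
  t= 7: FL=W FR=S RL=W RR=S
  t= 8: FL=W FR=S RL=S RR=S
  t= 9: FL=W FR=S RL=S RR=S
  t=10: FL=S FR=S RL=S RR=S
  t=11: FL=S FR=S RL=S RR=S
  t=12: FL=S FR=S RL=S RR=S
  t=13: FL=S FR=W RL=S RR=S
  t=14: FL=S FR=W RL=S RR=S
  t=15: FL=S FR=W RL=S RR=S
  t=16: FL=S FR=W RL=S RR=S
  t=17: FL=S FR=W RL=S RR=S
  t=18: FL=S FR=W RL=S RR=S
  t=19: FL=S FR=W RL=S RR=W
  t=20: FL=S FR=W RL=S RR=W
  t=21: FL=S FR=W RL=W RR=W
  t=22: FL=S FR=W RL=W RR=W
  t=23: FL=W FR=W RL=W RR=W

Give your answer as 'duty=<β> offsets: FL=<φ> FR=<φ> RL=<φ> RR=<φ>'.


duty β = stance ticks per leg = 13
FL: stance ticks = 13; W→S at t=10 → φ=14
FR: stance ticks = 13; W→S at t=0 → φ=0
RL: stance ticks = 13; W→S at t=8 → φ=16
RR: stance ticks = 13; W→S at t=6 → φ=18

duty=13 offsets: FL=14 FR=0 RL=16 RR=18


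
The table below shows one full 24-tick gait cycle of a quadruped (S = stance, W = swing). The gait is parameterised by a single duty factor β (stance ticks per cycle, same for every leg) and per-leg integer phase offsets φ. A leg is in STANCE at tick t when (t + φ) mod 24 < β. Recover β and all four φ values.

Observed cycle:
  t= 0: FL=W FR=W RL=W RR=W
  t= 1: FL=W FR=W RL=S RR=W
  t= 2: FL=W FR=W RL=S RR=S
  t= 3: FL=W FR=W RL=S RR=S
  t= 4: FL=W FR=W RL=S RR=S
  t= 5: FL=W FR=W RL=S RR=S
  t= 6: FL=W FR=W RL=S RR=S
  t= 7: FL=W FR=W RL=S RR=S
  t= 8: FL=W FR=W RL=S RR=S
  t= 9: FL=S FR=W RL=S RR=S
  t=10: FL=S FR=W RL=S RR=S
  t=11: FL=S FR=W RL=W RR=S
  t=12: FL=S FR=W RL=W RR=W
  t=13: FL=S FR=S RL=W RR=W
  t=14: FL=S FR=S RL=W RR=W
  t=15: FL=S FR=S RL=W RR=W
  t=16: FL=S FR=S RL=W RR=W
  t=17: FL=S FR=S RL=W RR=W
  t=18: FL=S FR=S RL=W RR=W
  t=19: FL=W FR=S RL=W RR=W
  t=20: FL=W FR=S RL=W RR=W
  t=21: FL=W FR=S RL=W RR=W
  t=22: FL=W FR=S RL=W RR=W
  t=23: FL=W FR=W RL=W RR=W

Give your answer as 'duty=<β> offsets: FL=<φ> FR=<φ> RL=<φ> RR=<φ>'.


duty β = stance ticks per leg = 10
FL: stance ticks = 10; W→S at t=9 → φ=15
FR: stance ticks = 10; W→S at t=13 → φ=11
RL: stance ticks = 10; W→S at t=1 → φ=23
RR: stance ticks = 10; W→S at t=2 → φ=22

duty=10 offsets: FL=15 FR=11 RL=23 RR=22


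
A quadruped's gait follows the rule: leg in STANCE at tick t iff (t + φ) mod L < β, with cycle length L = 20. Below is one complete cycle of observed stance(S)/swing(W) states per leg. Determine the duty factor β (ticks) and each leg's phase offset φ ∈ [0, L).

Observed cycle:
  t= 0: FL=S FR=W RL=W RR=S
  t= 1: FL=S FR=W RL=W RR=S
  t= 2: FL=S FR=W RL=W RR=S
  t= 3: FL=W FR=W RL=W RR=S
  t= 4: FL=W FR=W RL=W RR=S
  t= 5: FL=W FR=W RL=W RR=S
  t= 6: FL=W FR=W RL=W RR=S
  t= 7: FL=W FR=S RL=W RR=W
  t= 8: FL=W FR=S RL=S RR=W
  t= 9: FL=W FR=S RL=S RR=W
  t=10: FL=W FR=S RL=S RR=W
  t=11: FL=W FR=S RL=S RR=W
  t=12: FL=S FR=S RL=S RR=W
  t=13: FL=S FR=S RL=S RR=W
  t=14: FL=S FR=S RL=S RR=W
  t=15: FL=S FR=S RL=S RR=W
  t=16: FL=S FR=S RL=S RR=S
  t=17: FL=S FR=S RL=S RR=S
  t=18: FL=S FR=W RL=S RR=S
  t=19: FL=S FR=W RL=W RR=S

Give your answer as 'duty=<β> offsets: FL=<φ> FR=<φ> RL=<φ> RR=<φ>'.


duty β = stance ticks per leg = 11
FL: stance ticks = 11; W→S at t=12 → φ=8
FR: stance ticks = 11; W→S at t=7 → φ=13
RL: stance ticks = 11; W→S at t=8 → φ=12
RR: stance ticks = 11; W→S at t=16 → φ=4

duty=11 offsets: FL=8 FR=13 RL=12 RR=4


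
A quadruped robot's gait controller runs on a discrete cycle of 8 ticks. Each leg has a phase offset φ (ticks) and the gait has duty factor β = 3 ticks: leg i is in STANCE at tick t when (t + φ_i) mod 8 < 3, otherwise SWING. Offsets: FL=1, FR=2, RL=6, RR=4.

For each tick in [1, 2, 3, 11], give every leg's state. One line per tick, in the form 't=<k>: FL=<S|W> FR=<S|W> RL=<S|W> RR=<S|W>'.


t=1: phase=(2,3,7,5) vs β=3 → FL=S FR=W RL=W RR=W
t=2: phase=(3,4,0,6) vs β=3 → FL=W FR=W RL=S RR=W
t=3: phase=(4,5,1,7) vs β=3 → FL=W FR=W RL=S RR=W
t=11: phase=(4,5,1,7) vs β=3 → FL=W FR=W RL=S RR=W

t=1: FL=S FR=W RL=W RR=W
t=2: FL=W FR=W RL=S RR=W
t=3: FL=W FR=W RL=S RR=W
t=11: FL=W FR=W RL=S RR=W


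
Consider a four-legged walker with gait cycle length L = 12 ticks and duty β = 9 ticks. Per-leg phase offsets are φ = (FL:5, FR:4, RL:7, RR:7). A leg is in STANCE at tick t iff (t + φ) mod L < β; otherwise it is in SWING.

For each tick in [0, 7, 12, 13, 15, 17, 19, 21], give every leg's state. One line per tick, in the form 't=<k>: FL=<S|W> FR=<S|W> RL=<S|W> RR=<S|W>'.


t=0: phase=(5,4,7,7) vs β=9 → FL=S FR=S RL=S RR=S
t=7: phase=(0,11,2,2) vs β=9 → FL=S FR=W RL=S RR=S
t=12: phase=(5,4,7,7) vs β=9 → FL=S FR=S RL=S RR=S
t=13: phase=(6,5,8,8) vs β=9 → FL=S FR=S RL=S RR=S
t=15: phase=(8,7,10,10) vs β=9 → FL=S FR=S RL=W RR=W
t=17: phase=(10,9,0,0) vs β=9 → FL=W FR=W RL=S RR=S
t=19: phase=(0,11,2,2) vs β=9 → FL=S FR=W RL=S RR=S
t=21: phase=(2,1,4,4) vs β=9 → FL=S FR=S RL=S RR=S

t=0: FL=S FR=S RL=S RR=S
t=7: FL=S FR=W RL=S RR=S
t=12: FL=S FR=S RL=S RR=S
t=13: FL=S FR=S RL=S RR=S
t=15: FL=S FR=S RL=W RR=W
t=17: FL=W FR=W RL=S RR=S
t=19: FL=S FR=W RL=S RR=S
t=21: FL=S FR=S RL=S RR=S


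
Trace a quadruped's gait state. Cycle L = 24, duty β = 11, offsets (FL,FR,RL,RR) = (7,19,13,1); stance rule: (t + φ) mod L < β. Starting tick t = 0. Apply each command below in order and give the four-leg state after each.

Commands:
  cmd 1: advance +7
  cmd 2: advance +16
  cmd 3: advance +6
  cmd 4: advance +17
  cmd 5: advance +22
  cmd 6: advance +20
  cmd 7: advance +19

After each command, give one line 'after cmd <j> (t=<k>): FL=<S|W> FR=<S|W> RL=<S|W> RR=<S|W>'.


after cmd 1 (t=7): FL=W FR=S RL=W RR=S
after cmd 2 (t=23): FL=S FR=W RL=W RR=S
after cmd 3 (t=29): FL=W FR=S RL=W RR=S
after cmd 4 (t=46): FL=S FR=W RL=W RR=W
after cmd 5 (t=68): FL=S FR=W RL=S RR=W
after cmd 6 (t=88): FL=W FR=W RL=S RR=W
after cmd 7 (t=107): FL=W FR=S RL=S RR=W

start t=0: FL=S FR=W RL=W RR=S
cmd 1: advance +7 → t=7, phase=(14,2,20,8) → FL=W FR=S RL=W RR=S
cmd 2: advance +16 → t=23, phase=(6,18,12,0) → FL=S FR=W RL=W RR=S
cmd 3: advance +6 → t=29, phase=(12,0,18,6) → FL=W FR=S RL=W RR=S
cmd 4: advance +17 → t=46, phase=(5,17,11,23) → FL=S FR=W RL=W RR=W
cmd 5: advance +22 → t=68, phase=(3,15,9,21) → FL=S FR=W RL=S RR=W
cmd 6: advance +20 → t=88, phase=(23,11,5,17) → FL=W FR=W RL=S RR=W
cmd 7: advance +19 → t=107, phase=(18,6,0,12) → FL=W FR=S RL=S RR=W


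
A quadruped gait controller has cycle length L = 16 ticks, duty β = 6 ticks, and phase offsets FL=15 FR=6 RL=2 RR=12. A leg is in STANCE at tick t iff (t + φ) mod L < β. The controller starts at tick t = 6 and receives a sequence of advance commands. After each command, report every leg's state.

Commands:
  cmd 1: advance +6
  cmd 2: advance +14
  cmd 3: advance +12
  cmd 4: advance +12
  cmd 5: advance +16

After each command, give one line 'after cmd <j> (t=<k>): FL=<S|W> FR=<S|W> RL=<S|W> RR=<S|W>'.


start t=6: FL=S FR=W RL=W RR=S
cmd 1: advance +6 → t=12, phase=(11,2,14,8) → FL=W FR=S RL=W RR=W
cmd 2: advance +14 → t=26, phase=(9,0,12,6) → FL=W FR=S RL=W RR=W
cmd 3: advance +12 → t=38, phase=(5,12,8,2) → FL=S FR=W RL=W RR=S
cmd 4: advance +12 → t=50, phase=(1,8,4,14) → FL=S FR=W RL=S RR=W
cmd 5: advance +16 → t=66, phase=(1,8,4,14) → FL=S FR=W RL=S RR=W

after cmd 1 (t=12): FL=W FR=S RL=W RR=W
after cmd 2 (t=26): FL=W FR=S RL=W RR=W
after cmd 3 (t=38): FL=S FR=W RL=W RR=S
after cmd 4 (t=50): FL=S FR=W RL=S RR=W
after cmd 5 (t=66): FL=S FR=W RL=S RR=W


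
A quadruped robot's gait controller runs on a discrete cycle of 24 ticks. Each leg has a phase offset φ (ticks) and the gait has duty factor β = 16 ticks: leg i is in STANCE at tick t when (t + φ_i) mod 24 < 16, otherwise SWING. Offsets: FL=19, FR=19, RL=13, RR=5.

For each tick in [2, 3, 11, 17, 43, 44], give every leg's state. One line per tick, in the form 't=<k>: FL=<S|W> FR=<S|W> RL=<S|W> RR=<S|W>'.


t=2: FL=W FR=W RL=S RR=S
t=3: FL=W FR=W RL=W RR=S
t=11: FL=S FR=S RL=S RR=W
t=17: FL=S FR=S RL=S RR=W
t=43: FL=S FR=S RL=S RR=S
t=44: FL=S FR=S RL=S RR=S

t=2: phase=(21,21,15,7) vs β=16 → FL=W FR=W RL=S RR=S
t=3: phase=(22,22,16,8) vs β=16 → FL=W FR=W RL=W RR=S
t=11: phase=(6,6,0,16) vs β=16 → FL=S FR=S RL=S RR=W
t=17: phase=(12,12,6,22) vs β=16 → FL=S FR=S RL=S RR=W
t=43: phase=(14,14,8,0) vs β=16 → FL=S FR=S RL=S RR=S
t=44: phase=(15,15,9,1) vs β=16 → FL=S FR=S RL=S RR=S


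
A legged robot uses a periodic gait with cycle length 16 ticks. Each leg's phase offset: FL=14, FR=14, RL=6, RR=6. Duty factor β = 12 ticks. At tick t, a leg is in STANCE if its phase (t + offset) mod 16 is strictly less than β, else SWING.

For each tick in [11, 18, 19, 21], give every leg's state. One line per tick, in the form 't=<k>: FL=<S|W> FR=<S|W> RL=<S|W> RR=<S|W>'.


t=11: FL=S FR=S RL=S RR=S
t=18: FL=S FR=S RL=S RR=S
t=19: FL=S FR=S RL=S RR=S
t=21: FL=S FR=S RL=S RR=S

t=11: phase=(9,9,1,1) vs β=12 → FL=S FR=S RL=S RR=S
t=18: phase=(0,0,8,8) vs β=12 → FL=S FR=S RL=S RR=S
t=19: phase=(1,1,9,9) vs β=12 → FL=S FR=S RL=S RR=S
t=21: phase=(3,3,11,11) vs β=12 → FL=S FR=S RL=S RR=S
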